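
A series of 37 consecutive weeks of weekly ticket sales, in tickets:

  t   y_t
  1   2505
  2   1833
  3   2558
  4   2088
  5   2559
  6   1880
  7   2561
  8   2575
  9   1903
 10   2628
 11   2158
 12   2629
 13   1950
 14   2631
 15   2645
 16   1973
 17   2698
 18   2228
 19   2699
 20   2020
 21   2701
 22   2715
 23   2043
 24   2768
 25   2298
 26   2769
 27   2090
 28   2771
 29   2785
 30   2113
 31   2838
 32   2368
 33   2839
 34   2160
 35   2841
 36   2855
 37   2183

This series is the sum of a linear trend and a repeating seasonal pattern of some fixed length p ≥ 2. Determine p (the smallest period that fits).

7

First differences y_{t+1} − y_t: -672, 725, -470, 471, -679, 681, 14, -672, 725, -470, 471, -679, 681, 14, -672, 725, …
The difference pattern repeats every 7 terms and not for any smaller step, so p = 7.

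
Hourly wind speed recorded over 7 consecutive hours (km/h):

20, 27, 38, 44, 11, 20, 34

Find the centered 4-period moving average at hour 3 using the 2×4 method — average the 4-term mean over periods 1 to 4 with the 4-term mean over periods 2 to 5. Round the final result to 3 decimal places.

31.125

Sum over 1–4: 20 + 27 + 38 + 44 = 129
Sum over 2–5: 27 + 38 + 44 + 11 = 120
CMA at t=3 = (129 + 120) / (2·4) = 249 / 8 = 31.125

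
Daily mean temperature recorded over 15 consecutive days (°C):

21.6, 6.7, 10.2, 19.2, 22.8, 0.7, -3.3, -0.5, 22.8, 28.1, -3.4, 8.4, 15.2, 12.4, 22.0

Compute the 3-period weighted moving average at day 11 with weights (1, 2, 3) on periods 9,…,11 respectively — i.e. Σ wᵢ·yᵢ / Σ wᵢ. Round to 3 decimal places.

11.467

Weighted sum: 1·22.8 + 2·28.1 + 3·-3.4 = 22.8 + 56.2 + -10.2 = 68.8
Weight total: 1 + 2 + 3 = 6
WMA = 68.8 / 6 = 11.467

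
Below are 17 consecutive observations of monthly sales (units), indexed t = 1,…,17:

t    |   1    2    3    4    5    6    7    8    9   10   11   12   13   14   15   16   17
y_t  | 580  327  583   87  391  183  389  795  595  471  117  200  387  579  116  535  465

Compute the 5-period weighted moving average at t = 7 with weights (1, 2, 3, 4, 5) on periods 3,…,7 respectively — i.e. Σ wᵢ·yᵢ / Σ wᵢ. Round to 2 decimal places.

307.13

Weighted sum: 1·583 + 2·87 + 3·391 + 4·183 + 5·389 = 583 + 174 + 1173 + 732 + 1945 = 4607
Weight total: 1 + 2 + 3 + 4 + 5 = 15
WMA = 4607 / 15 = 307.13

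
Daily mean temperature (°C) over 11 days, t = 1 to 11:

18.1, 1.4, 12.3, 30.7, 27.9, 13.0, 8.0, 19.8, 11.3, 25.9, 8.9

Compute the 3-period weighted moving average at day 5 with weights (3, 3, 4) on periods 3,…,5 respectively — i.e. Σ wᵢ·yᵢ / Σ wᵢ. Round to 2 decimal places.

Weighted sum: 3·12.3 + 3·30.7 + 4·27.9 = 36.9 + 92.1 + 111.6 = 240.6
Weight total: 3 + 3 + 4 = 10
WMA = 240.6 / 10 = 24.06

24.06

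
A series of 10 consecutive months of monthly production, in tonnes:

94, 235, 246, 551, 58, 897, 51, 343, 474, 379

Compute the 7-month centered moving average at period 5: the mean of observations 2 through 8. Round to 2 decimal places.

Sum of periods 2–8: 235 + 246 + 551 + 58 + 897 + 51 + 343 = 2381
Divide by 7: 2381 / 7 = 340.14

340.14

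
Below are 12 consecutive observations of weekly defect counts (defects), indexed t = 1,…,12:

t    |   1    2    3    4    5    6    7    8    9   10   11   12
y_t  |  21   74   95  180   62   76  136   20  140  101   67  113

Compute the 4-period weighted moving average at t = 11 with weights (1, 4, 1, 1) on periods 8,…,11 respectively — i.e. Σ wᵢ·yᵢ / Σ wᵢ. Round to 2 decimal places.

106.86

Weighted sum: 1·20 + 4·140 + 1·101 + 1·67 = 20 + 560 + 101 + 67 = 748
Weight total: 1 + 4 + 1 + 1 = 7
WMA = 748 / 7 = 106.86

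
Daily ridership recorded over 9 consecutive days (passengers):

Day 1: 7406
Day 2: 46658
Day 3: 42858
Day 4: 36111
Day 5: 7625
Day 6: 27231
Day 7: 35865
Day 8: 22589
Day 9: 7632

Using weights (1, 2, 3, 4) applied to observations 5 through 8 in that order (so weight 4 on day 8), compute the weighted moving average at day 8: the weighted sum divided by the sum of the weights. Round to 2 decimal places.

26003.80

Weighted sum: 1·7625 + 2·27231 + 3·35865 + 4·22589 = 7625 + 54462 + 107595 + 90356 = 260038
Weight total: 1 + 2 + 3 + 4 = 10
WMA = 260038 / 10 = 26003.80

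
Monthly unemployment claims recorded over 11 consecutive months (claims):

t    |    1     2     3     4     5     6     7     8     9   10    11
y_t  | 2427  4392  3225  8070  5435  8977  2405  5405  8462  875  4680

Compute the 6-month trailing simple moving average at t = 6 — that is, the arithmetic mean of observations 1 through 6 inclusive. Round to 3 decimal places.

5421.000

Sum of periods 1–6: 2427 + 4392 + 3225 + 8070 + 5435 + 8977 = 32526
Divide by 6: 32526 / 6 = 5421.000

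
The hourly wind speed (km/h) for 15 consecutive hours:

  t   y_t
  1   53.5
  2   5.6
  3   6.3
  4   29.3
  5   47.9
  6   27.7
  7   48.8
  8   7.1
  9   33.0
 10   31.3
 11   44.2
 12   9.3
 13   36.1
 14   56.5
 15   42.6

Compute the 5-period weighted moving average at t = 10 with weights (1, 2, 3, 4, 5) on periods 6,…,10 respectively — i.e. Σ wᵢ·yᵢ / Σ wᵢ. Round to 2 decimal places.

Weighted sum: 1·27.7 + 2·48.8 + 3·7.1 + 4·33.0 + 5·31.3 = 27.7 + 97.6 + 21.3 + 132.0 + 156.5 = 435.1
Weight total: 1 + 2 + 3 + 4 + 5 = 15
WMA = 435.1 / 15 = 29.01

29.01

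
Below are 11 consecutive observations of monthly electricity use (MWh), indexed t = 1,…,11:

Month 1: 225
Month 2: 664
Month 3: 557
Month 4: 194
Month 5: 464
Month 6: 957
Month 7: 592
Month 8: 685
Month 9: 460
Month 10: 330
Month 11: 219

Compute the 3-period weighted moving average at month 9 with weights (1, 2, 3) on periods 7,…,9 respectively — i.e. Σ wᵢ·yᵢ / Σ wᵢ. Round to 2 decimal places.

557.00

Weighted sum: 1·592 + 2·685 + 3·460 = 592 + 1370 + 1380 = 3342
Weight total: 1 + 2 + 3 = 6
WMA = 3342 / 6 = 557.00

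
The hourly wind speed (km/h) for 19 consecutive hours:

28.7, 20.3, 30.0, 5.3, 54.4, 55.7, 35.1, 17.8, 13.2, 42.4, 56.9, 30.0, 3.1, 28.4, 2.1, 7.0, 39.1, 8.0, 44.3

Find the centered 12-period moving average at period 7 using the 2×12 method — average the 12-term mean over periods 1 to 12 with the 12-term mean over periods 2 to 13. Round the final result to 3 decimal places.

Sum over 1–12: 28.7 + 20.3 + 30.0 + 5.3 + 54.4 + 55.7 + 35.1 + 17.8 + 13.2 + 42.4 + 56.9 + 30.0 = 389.8
Sum over 2–13: 20.3 + 30.0 + 5.3 + 54.4 + 55.7 + 35.1 + 17.8 + 13.2 + 42.4 + 56.9 + 30.0 + 3.1 = 364.2
CMA at t=7 = (389.8 + 364.2) / (2·12) = 754.0 / 24 = 31.417

31.417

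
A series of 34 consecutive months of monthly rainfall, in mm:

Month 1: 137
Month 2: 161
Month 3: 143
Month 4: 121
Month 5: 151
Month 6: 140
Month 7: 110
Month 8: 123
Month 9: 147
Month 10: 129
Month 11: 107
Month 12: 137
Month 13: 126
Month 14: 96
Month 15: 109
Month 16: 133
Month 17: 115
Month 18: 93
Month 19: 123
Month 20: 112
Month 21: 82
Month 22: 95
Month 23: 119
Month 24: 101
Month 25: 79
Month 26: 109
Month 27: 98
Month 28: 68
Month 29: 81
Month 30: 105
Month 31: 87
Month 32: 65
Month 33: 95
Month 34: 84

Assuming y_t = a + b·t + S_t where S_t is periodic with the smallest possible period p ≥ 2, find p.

First differences y_{t+1} − y_t: 24, -18, -22, 30, -11, -30, 13, 24, -18, -22, 30, -11, -30, 13, 24, -18, …
The difference pattern repeats every 7 terms and not for any smaller step, so p = 7.

7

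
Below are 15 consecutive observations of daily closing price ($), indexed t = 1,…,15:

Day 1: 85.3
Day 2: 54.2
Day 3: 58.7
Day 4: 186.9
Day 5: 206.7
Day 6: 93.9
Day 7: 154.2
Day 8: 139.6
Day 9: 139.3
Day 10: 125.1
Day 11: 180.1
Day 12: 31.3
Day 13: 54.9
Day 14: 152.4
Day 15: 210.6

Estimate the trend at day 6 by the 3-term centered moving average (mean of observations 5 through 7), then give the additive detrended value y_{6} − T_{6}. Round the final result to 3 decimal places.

-57.700

Trend T_6 = (206.7 + 93.9 + 154.2) / 3 = 454.8/3 = 151.60000
Detrended value: 93.9 − 151.60000 = -57.700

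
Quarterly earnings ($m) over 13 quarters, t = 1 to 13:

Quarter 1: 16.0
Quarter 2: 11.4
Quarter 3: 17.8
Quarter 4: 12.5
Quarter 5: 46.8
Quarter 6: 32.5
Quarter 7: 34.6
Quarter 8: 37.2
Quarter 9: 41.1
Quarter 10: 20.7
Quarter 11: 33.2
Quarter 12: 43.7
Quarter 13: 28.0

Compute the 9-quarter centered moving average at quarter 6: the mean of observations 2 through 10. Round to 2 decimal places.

Sum of periods 2–10: 11.4 + 17.8 + 12.5 + 46.8 + 32.5 + 34.6 + 37.2 + 41.1 + 20.7 = 254.6
Divide by 9: 254.6 / 9 = 28.29

28.29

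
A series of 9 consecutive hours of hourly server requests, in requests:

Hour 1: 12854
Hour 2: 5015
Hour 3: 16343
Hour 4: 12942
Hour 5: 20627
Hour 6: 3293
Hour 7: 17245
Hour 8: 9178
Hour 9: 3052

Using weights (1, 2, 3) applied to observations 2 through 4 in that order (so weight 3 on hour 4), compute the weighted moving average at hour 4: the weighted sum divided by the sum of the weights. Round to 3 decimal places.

12754.500

Weighted sum: 1·5015 + 2·16343 + 3·12942 = 5015 + 32686 + 38826 = 76527
Weight total: 1 + 2 + 3 = 6
WMA = 76527 / 6 = 12754.500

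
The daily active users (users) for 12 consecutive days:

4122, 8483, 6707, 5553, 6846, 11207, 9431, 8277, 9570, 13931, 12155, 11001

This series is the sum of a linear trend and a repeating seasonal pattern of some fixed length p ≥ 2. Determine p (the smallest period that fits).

4

First differences y_{t+1} − y_t: 4361, -1776, -1154, 1293, 4361, -1776, -1154, 1293, 4361, -1776, …
The difference pattern repeats every 4 terms and not for any smaller step, so p = 4.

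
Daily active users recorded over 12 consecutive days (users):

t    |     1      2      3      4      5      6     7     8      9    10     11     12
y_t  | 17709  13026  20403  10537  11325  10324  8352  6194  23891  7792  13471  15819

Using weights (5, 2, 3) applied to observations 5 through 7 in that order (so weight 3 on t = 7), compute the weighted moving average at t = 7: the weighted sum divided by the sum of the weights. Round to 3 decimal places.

Weighted sum: 5·11325 + 2·10324 + 3·8352 = 56625 + 20648 + 25056 = 102329
Weight total: 5 + 2 + 3 = 10
WMA = 102329 / 10 = 10232.900

10232.900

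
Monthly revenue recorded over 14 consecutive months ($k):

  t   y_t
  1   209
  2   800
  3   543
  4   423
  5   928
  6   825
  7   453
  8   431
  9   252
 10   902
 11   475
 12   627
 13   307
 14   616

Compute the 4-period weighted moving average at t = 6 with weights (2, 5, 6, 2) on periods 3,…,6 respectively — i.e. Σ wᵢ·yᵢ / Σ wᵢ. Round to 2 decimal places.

Weighted sum: 2·543 + 5·423 + 6·928 + 2·825 = 1086 + 2115 + 5568 + 1650 = 10419
Weight total: 2 + 5 + 6 + 2 = 15
WMA = 10419 / 15 = 694.60

694.60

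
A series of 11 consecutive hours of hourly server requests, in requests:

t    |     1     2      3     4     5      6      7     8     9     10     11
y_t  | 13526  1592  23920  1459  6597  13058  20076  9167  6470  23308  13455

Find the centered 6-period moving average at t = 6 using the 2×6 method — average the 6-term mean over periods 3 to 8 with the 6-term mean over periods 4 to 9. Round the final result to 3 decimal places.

Sum over 3–8: 23920 + 1459 + 6597 + 13058 + 20076 + 9167 = 74277
Sum over 4–9: 1459 + 6597 + 13058 + 20076 + 9167 + 6470 = 56827
CMA at t=6 = (74277 + 56827) / (2·6) = 131104 / 12 = 10925.333

10925.333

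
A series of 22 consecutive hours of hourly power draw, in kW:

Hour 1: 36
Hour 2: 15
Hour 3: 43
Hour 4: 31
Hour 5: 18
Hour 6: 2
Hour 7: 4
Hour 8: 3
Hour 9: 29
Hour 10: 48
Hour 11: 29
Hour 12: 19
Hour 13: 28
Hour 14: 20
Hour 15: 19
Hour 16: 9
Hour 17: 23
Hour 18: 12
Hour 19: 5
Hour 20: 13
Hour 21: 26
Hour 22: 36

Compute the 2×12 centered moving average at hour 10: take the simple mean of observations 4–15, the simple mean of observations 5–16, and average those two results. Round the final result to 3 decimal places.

19.917

Sum over 4–15: 31 + 18 + 2 + 4 + 3 + 29 + 48 + 29 + 19 + 28 + 20 + 19 = 250
Sum over 5–16: 18 + 2 + 4 + 3 + 29 + 48 + 29 + 19 + 28 + 20 + 19 + 9 = 228
CMA at t=10 = (250 + 228) / (2·12) = 478 / 24 = 19.917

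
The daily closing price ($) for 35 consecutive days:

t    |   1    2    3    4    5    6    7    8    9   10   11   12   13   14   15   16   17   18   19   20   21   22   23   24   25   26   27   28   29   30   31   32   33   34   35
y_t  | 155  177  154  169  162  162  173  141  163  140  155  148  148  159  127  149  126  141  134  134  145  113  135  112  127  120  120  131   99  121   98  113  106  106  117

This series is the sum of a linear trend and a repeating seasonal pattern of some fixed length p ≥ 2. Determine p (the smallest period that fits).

First differences y_{t+1} − y_t: 22, -23, 15, -7, 0, 11, -32, 22, -23, 15, -7, 0, 11, -32, 22, -23, …
The difference pattern repeats every 7 terms and not for any smaller step, so p = 7.

7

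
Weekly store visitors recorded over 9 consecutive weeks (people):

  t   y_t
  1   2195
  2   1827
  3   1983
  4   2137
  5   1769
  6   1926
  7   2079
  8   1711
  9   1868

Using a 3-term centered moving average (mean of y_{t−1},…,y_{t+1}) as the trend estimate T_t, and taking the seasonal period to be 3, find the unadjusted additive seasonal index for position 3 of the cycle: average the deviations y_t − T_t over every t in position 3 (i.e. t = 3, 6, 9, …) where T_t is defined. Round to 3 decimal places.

Season position 3 occurs at t = 3, 6 (where T_t is defined).
t=3: T_3 = 1982.33333; y_3 − T_3 = 1983 − 1982.33333 = 0.66667
t=6: T_6 = 1924.66667; y_6 − T_6 = 1926 − 1924.66667 = 1.33333
Mean deviation: (0.66667 + 1.33333) / 2 = 1.000

1.000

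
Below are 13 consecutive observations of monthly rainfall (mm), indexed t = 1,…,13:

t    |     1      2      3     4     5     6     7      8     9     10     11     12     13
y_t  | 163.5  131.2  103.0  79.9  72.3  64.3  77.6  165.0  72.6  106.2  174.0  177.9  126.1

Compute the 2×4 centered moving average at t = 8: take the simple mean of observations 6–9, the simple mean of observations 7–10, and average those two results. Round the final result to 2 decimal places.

Sum over 6–9: 64.3 + 77.6 + 165.0 + 72.6 = 379.5
Sum over 7–10: 77.6 + 165.0 + 72.6 + 106.2 = 421.4
CMA at t=8 = (379.5 + 421.4) / (2·4) = 800.9 / 8 = 100.11

100.11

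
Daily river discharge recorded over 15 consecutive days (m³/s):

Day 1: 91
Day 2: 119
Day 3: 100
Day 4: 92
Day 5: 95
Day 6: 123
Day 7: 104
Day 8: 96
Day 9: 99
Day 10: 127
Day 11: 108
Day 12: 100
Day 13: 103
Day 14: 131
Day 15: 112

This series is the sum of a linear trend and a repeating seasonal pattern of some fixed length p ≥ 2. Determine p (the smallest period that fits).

4

First differences y_{t+1} − y_t: 28, -19, -8, 3, 28, -19, -8, 3, 28, -19, …
The difference pattern repeats every 4 terms and not for any smaller step, so p = 4.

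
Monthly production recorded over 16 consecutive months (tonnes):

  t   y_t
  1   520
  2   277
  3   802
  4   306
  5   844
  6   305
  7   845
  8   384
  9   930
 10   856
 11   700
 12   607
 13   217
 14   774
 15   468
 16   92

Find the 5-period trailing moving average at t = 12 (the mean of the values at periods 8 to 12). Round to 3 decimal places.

695.400

Sum of periods 8–12: 384 + 930 + 856 + 700 + 607 = 3477
Divide by 5: 3477 / 5 = 695.400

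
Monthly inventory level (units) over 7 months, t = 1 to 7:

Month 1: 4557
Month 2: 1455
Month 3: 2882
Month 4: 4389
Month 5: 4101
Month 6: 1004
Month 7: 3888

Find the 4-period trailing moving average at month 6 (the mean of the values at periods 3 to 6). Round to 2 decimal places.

Sum of periods 3–6: 2882 + 4389 + 4101 + 1004 = 12376
Divide by 4: 12376 / 4 = 3094.00

3094.00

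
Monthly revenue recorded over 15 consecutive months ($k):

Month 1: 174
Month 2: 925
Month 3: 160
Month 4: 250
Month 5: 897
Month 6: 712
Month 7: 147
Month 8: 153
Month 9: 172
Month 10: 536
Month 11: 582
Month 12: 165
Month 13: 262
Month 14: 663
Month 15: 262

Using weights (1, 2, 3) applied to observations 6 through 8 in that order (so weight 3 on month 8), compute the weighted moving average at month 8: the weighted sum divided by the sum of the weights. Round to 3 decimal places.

244.167

Weighted sum: 1·712 + 2·147 + 3·153 = 712 + 294 + 459 = 1465
Weight total: 1 + 2 + 3 = 6
WMA = 1465 / 6 = 244.167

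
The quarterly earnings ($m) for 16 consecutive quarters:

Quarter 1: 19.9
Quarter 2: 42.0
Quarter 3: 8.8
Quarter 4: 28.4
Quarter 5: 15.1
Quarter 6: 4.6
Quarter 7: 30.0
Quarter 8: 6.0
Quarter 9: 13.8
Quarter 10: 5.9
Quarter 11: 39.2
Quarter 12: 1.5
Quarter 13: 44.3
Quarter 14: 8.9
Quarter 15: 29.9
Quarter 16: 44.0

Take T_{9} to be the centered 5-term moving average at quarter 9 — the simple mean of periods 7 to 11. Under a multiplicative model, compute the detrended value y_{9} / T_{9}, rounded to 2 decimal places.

Trend T_9 = (30.0 + 6.0 + 13.8 + 5.9 + 39.2) / 5 = 94.9/5 = 18.9800
Ratio to trend: 13.8 / 18.9800 = 0.73

0.73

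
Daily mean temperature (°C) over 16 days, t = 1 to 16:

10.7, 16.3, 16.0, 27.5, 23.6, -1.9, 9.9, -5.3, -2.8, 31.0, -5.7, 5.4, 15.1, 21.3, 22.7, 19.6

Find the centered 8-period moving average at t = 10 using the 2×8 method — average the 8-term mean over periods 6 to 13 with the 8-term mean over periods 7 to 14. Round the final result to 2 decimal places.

Sum over 6–13: (-1.9) + 9.9 + (-5.3) + (-2.8) + 31.0 + (-5.7) + 5.4 + 15.1 = 45.7
Sum over 7–14: 9.9 + (-5.3) + (-2.8) + 31.0 + (-5.7) + 5.4 + 15.1 + 21.3 = 68.9
CMA at t=10 = (45.7 + 68.9) / (2·8) = 114.6 / 16 = 7.16

7.16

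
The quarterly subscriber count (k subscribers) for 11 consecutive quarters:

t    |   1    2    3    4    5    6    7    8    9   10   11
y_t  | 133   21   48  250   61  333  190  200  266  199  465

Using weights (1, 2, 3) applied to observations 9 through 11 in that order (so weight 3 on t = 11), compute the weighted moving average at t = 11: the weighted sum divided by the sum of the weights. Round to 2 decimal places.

Weighted sum: 1·266 + 2·199 + 3·465 = 266 + 398 + 1395 = 2059
Weight total: 1 + 2 + 3 = 6
WMA = 2059 / 6 = 343.17

343.17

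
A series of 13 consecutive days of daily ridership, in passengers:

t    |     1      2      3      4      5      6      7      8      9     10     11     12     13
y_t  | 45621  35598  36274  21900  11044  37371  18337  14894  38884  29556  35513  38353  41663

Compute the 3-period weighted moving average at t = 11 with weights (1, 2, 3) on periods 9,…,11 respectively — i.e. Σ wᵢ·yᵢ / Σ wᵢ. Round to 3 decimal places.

34089.167

Weighted sum: 1·38884 + 2·29556 + 3·35513 = 38884 + 59112 + 106539 = 204535
Weight total: 1 + 2 + 3 = 6
WMA = 204535 / 6 = 34089.167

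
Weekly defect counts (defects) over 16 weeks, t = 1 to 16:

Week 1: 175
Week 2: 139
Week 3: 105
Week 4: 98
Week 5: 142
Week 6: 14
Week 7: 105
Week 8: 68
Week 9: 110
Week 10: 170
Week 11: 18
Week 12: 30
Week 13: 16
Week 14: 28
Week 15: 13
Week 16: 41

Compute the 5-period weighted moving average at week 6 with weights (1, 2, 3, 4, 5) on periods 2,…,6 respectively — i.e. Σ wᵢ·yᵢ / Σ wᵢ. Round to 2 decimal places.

Weighted sum: 1·139 + 2·105 + 3·98 + 4·142 + 5·14 = 139 + 210 + 294 + 568 + 70 = 1281
Weight total: 1 + 2 + 3 + 4 + 5 = 15
WMA = 1281 / 15 = 85.40

85.40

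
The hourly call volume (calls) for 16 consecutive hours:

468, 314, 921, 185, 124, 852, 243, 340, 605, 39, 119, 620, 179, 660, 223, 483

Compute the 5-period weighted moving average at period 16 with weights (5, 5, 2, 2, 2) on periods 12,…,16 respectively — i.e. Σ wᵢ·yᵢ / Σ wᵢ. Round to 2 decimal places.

Weighted sum: 5·620 + 5·179 + 2·660 + 2·223 + 2·483 = 3100 + 895 + 1320 + 446 + 966 = 6727
Weight total: 5 + 5 + 2 + 2 + 2 = 16
WMA = 6727 / 16 = 420.44

420.44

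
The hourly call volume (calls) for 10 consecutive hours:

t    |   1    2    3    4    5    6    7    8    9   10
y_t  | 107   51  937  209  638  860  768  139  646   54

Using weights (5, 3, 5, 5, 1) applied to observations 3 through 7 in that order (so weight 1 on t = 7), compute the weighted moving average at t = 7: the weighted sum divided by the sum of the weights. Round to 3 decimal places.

Weighted sum: 5·937 + 3·209 + 5·638 + 5·860 + 1·768 = 4685 + 627 + 3190 + 4300 + 768 = 13570
Weight total: 5 + 3 + 5 + 5 + 1 = 19
WMA = 13570 / 19 = 714.211

714.211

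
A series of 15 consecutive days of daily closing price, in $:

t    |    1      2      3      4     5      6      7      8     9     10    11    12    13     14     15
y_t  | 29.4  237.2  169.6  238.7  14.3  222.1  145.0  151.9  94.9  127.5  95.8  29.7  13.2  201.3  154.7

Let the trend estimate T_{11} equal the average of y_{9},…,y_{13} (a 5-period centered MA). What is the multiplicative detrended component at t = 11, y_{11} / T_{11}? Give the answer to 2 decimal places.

1.33

Trend T_11 = (94.9 + 127.5 + 95.8 + 29.7 + 13.2) / 5 = 361.1/5 = 72.2200
Ratio to trend: 95.8 / 72.2200 = 1.33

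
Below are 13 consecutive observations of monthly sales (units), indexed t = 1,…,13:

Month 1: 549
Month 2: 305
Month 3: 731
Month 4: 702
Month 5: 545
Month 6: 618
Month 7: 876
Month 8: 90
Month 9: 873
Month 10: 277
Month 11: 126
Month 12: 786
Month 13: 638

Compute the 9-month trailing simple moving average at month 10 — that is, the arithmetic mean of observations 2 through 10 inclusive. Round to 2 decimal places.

557.44

Sum of periods 2–10: 305 + 731 + 702 + 545 + 618 + 876 + 90 + 873 + 277 = 5017
Divide by 9: 5017 / 9 = 557.44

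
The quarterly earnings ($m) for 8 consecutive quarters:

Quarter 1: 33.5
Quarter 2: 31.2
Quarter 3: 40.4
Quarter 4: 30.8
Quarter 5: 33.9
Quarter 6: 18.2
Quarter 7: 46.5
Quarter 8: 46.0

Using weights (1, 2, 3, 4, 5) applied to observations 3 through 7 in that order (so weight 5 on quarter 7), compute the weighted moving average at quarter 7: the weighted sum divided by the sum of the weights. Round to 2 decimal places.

33.93

Weighted sum: 1·40.4 + 2·30.8 + 3·33.9 + 4·18.2 + 5·46.5 = 40.4 + 61.6 + 101.7 + 72.8 + 232.5 = 509.0
Weight total: 1 + 2 + 3 + 4 + 5 = 15
WMA = 509.0 / 15 = 33.93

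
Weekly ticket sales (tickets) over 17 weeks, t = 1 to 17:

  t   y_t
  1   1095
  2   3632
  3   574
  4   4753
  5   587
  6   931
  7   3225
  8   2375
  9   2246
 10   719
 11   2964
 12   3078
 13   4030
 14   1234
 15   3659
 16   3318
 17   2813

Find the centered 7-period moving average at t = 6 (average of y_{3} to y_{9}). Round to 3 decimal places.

Sum of periods 3–9: 574 + 4753 + 587 + 931 + 3225 + 2375 + 2246 = 14691
Divide by 7: 14691 / 7 = 2098.714

2098.714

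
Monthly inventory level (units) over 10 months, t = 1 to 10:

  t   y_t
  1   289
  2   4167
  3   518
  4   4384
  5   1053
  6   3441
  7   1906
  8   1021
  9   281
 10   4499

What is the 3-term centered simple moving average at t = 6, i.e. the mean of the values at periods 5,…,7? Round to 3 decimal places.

2133.333

Sum of periods 5–7: 1053 + 3441 + 1906 = 6400
Divide by 3: 6400 / 3 = 2133.333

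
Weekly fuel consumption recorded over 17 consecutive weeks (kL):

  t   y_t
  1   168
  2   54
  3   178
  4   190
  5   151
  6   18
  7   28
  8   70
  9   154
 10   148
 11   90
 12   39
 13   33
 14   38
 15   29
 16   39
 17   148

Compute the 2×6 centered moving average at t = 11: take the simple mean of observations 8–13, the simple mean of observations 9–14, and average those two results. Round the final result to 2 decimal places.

Sum over 8–13: 70 + 154 + 148 + 90 + 39 + 33 = 534
Sum over 9–14: 154 + 148 + 90 + 39 + 33 + 38 = 502
CMA at t=11 = (534 + 502) / (2·6) = 1036 / 12 = 86.33

86.33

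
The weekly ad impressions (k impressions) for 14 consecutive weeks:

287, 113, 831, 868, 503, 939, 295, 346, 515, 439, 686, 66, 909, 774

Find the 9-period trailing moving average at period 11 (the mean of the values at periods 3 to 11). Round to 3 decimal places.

602.444

Sum of periods 3–11: 831 + 868 + 503 + 939 + 295 + 346 + 515 + 439 + 686 = 5422
Divide by 9: 5422 / 9 = 602.444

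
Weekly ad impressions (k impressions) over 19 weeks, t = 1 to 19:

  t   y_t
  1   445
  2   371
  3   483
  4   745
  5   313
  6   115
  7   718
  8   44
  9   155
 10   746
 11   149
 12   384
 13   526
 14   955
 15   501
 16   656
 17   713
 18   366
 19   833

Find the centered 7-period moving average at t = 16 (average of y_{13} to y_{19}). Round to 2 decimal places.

650.00

Sum of periods 13–19: 526 + 955 + 501 + 656 + 713 + 366 + 833 = 4550
Divide by 7: 4550 / 7 = 650.00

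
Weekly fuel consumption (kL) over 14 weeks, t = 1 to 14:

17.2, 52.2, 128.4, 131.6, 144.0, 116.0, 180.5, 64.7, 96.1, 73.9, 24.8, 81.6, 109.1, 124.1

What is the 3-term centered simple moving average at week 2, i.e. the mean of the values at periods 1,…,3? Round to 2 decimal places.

65.93

Sum of periods 1–3: 17.2 + 52.2 + 128.4 = 197.8
Divide by 3: 197.8 / 3 = 65.93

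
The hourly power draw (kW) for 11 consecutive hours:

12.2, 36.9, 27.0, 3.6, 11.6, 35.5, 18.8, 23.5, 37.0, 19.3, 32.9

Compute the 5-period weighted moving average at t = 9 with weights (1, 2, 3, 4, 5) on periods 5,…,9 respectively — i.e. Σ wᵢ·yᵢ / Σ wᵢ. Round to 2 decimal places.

Weighted sum: 1·11.6 + 2·35.5 + 3·18.8 + 4·23.5 + 5·37.0 = 11.6 + 71.0 + 56.4 + 94.0 + 185.0 = 418.0
Weight total: 1 + 2 + 3 + 4 + 5 = 15
WMA = 418.0 / 15 = 27.87

27.87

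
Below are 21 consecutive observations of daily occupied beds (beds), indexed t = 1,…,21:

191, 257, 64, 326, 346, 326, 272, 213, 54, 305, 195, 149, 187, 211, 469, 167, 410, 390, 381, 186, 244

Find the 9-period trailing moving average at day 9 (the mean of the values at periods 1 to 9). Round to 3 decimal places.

227.667

Sum of periods 1–9: 191 + 257 + 64 + 326 + 346 + 326 + 272 + 213 + 54 = 2049
Divide by 9: 2049 / 9 = 227.667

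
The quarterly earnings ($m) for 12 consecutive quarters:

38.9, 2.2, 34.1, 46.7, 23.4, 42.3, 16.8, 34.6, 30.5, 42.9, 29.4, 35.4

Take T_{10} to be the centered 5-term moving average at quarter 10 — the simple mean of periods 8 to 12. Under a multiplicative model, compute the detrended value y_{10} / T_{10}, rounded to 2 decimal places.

1.24

Trend T_10 = (34.6 + 30.5 + 42.9 + 29.4 + 35.4) / 5 = 172.8/5 = 34.5600
Ratio to trend: 42.9 / 34.5600 = 1.24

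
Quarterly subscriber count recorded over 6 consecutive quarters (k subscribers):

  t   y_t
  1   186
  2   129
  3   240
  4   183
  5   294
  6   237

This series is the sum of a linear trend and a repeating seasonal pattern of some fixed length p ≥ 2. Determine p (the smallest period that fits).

First differences y_{t+1} − y_t: -57, 111, -57, 111, -57, …
The difference pattern repeats every 2 terms and not for any smaller step, so p = 2.

2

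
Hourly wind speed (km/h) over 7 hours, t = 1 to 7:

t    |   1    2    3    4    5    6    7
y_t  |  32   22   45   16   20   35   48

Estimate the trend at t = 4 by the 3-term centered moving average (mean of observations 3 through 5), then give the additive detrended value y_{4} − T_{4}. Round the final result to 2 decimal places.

Trend T_4 = (45 + 16 + 20) / 3 = 81/3 = 27.0000
Detrended value: 16 − 27.0000 = -11.00

-11.00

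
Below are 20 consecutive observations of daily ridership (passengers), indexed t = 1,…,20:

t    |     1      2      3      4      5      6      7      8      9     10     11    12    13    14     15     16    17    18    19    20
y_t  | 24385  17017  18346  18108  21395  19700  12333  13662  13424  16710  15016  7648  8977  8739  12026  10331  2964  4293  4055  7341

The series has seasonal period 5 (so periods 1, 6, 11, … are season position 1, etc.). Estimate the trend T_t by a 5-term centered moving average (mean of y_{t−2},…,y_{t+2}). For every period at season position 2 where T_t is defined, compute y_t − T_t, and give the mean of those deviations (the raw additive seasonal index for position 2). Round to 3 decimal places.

-3769.867

Season position 2 occurs at t = 7, 12, 17 (where T_t is defined).
t=7: T_7 = 16102.80000; y_7 − T_7 = 12333 − 16102.80000 = -3769.80000
t=12: T_12 = 11418.00000; y_12 − T_12 = 7648 − 11418.00000 = -3770.00000
t=17: T_17 = 6733.80000; y_17 − T_17 = 2964 − 6733.80000 = -3769.80000
Mean deviation: (-3769.80000 + -3770.00000 + -3769.80000) / 3 = -3769.867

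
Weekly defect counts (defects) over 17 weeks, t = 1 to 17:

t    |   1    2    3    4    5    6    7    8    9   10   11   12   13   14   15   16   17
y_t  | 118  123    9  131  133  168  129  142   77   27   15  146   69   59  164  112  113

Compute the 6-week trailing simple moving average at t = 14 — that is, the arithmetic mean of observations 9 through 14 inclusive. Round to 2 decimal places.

Sum of periods 9–14: 77 + 27 + 15 + 146 + 69 + 59 = 393
Divide by 6: 393 / 6 = 65.50

65.50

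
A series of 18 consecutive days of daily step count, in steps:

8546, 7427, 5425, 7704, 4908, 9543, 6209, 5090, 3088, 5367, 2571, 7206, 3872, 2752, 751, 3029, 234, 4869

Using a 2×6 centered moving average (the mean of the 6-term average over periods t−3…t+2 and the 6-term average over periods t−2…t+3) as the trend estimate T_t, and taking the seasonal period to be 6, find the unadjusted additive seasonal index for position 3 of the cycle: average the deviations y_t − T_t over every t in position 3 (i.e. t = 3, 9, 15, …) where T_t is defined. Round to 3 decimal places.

Season position 3 occurs at t = 9, 15 (where T_t is defined).
t=9: T_9 = 5116.58333; y_9 − T_9 = 3088 − 5116.58333 = -2028.58333
t=15: T_15 = 2779.25000; y_15 − T_15 = 751 − 2779.25000 = -2028.25000
Mean deviation: (-2028.58333 + -2028.25000) / 2 = -2028.417

-2028.417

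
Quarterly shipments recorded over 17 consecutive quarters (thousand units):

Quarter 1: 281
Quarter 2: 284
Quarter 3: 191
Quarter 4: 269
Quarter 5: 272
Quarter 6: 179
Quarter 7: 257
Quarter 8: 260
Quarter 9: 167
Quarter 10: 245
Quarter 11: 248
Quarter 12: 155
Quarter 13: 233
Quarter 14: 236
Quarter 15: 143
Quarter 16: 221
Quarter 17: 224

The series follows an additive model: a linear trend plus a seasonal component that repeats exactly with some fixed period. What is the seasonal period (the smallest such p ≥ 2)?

First differences y_{t+1} − y_t: 3, -93, 78, 3, -93, 78, 3, -93, …
The difference pattern repeats every 3 terms and not for any smaller step, so p = 3.

3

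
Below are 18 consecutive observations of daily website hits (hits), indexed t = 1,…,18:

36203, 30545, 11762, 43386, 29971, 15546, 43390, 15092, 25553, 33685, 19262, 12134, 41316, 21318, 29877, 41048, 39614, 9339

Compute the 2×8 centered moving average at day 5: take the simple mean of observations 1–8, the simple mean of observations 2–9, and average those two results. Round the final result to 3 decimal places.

27571.250

Sum over 1–8: 36203 + 30545 + 11762 + 43386 + 29971 + 15546 + 43390 + 15092 = 225895
Sum over 2–9: 30545 + 11762 + 43386 + 29971 + 15546 + 43390 + 15092 + 25553 = 215245
CMA at t=5 = (225895 + 215245) / (2·8) = 441140 / 16 = 27571.250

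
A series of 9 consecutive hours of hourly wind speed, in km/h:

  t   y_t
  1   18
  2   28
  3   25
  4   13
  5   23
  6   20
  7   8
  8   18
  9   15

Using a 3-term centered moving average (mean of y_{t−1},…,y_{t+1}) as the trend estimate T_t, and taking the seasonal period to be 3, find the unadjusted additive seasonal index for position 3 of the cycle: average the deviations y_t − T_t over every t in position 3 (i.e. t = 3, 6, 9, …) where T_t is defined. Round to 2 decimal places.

3.00

Season position 3 occurs at t = 3, 6 (where T_t is defined).
t=3: T_3 = 22.0000; y_3 − T_3 = 25 − 22.0000 = 3.0000
t=6: T_6 = 17.0000; y_6 − T_6 = 20 − 17.0000 = 3.0000
Mean deviation: (3.0000 + 3.0000) / 2 = 3.00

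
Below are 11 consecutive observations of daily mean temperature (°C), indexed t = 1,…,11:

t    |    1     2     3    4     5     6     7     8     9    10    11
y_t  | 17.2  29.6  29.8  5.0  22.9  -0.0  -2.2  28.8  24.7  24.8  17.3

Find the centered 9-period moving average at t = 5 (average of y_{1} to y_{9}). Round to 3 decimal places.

Sum of periods 1–9: 17.2 + 29.6 + 29.8 + 5.0 + 22.9 + (-0.0) + (-2.2) + 28.8 + 24.7 = 155.8
Divide by 9: 155.8 / 9 = 17.311

17.311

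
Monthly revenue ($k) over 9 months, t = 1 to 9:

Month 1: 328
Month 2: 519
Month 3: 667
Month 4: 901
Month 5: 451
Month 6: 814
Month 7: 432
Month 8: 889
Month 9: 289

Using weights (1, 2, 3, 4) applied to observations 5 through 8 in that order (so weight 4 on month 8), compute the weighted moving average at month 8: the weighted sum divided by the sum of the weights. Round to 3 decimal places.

693.100

Weighted sum: 1·451 + 2·814 + 3·432 + 4·889 = 451 + 1628 + 1296 + 3556 = 6931
Weight total: 1 + 2 + 3 + 4 = 10
WMA = 6931 / 10 = 693.100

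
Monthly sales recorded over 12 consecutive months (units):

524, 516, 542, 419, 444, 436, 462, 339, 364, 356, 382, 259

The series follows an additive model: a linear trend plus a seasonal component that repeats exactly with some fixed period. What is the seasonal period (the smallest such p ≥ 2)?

First differences y_{t+1} − y_t: -8, 26, -123, 25, -8, 26, -123, 25, -8, 26, …
The difference pattern repeats every 4 terms and not for any smaller step, so p = 4.

4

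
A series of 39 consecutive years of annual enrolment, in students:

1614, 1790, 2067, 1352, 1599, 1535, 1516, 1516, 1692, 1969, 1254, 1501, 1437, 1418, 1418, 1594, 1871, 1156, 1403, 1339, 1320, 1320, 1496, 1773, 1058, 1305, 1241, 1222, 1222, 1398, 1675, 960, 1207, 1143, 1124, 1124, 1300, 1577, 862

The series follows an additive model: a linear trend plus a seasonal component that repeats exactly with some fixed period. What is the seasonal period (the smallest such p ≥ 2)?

First differences y_{t+1} − y_t: 176, 277, -715, 247, -64, -19, 0, 176, 277, -715, 247, -64, -19, 0, 176, 277, …
The difference pattern repeats every 7 terms and not for any smaller step, so p = 7.

7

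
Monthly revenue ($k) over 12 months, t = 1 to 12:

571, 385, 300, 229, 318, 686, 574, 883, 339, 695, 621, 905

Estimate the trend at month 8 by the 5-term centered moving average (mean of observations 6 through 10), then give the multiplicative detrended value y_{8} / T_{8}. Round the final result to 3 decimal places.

1.390

Trend T_8 = (686 + 574 + 883 + 339 + 695) / 5 = 3177/5 = 635.40000
Ratio to trend: 883 / 635.40000 = 1.390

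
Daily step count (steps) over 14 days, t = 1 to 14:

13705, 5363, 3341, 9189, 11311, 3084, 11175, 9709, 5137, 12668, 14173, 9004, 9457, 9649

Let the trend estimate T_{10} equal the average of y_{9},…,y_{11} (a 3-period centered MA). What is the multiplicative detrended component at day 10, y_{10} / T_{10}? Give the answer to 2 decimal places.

1.19

Trend T_10 = (5137 + 12668 + 14173) / 3 = 31978/3 = 10659.3333
Ratio to trend: 12668 / 10659.3333 = 1.19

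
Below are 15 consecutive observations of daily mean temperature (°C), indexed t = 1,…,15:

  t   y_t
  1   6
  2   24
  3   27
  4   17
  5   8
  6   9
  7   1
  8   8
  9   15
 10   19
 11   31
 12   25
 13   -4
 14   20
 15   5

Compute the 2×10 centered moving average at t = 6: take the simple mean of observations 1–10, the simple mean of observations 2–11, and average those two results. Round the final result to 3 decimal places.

Sum over 1–10: 6 + 24 + 27 + 17 + 8 + 9 + 1 + 8 + 15 + 19 = 134
Sum over 2–11: 24 + 27 + 17 + 8 + 9 + 1 + 8 + 15 + 19 + 31 = 159
CMA at t=6 = (134 + 159) / (2·10) = 293 / 20 = 14.650

14.650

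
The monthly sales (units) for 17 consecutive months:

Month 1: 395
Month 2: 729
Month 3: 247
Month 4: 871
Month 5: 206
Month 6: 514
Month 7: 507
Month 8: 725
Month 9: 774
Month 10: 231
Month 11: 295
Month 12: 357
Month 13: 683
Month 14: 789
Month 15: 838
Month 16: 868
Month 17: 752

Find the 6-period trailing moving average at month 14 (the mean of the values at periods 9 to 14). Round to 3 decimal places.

Sum of periods 9–14: 774 + 231 + 295 + 357 + 683 + 789 = 3129
Divide by 6: 3129 / 6 = 521.500

521.500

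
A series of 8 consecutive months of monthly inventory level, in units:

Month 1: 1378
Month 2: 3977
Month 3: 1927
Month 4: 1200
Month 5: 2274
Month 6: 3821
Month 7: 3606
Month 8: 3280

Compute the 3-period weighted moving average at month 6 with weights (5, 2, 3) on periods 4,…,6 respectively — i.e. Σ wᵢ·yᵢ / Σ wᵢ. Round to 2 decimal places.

2201.10

Weighted sum: 5·1200 + 2·2274 + 3·3821 = 6000 + 4548 + 11463 = 22011
Weight total: 5 + 2 + 3 = 10
WMA = 22011 / 10 = 2201.10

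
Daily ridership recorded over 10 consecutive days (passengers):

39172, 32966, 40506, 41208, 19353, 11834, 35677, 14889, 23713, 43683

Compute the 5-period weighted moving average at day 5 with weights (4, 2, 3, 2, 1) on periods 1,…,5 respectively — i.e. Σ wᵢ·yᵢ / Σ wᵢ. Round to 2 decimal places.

37158.92

Weighted sum: 4·39172 + 2·32966 + 3·40506 + 2·41208 + 1·19353 = 156688 + 65932 + 121518 + 82416 + 19353 = 445907
Weight total: 4 + 2 + 3 + 2 + 1 = 12
WMA = 445907 / 12 = 37158.92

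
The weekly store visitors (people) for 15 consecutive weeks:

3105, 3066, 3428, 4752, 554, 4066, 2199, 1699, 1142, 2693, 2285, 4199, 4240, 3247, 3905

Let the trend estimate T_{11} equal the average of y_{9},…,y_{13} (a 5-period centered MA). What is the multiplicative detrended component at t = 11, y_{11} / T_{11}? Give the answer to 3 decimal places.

0.785

Trend T_11 = (1142 + 2693 + 2285 + 4199 + 4240) / 5 = 14559/5 = 2911.80000
Ratio to trend: 2285 / 2911.80000 = 0.785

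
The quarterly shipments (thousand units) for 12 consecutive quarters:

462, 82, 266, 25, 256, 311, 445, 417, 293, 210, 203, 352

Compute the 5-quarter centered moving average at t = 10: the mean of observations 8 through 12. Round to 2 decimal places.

Sum of periods 8–12: 417 + 293 + 210 + 203 + 352 = 1475
Divide by 5: 1475 / 5 = 295.00

295.00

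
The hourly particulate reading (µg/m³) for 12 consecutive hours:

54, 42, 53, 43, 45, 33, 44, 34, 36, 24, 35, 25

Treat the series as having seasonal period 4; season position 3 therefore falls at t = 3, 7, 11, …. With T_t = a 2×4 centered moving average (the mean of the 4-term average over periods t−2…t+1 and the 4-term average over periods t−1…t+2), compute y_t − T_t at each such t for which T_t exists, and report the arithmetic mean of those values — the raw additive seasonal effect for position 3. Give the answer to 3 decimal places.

6.125

Season position 3 occurs at t = 3, 7 (where T_t is defined).
t=3: T_3 = 46.87500; y_3 − T_3 = 53 − 46.87500 = 6.12500
t=7: T_7 = 37.87500; y_7 − T_7 = 44 − 37.87500 = 6.12500
Mean deviation: (6.12500 + 6.12500) / 2 = 6.125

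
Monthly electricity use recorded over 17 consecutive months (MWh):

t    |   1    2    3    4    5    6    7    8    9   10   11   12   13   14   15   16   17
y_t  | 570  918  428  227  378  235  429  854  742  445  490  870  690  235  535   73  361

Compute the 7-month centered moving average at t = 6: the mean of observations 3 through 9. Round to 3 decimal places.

Sum of periods 3–9: 428 + 227 + 378 + 235 + 429 + 854 + 742 = 3293
Divide by 7: 3293 / 7 = 470.429

470.429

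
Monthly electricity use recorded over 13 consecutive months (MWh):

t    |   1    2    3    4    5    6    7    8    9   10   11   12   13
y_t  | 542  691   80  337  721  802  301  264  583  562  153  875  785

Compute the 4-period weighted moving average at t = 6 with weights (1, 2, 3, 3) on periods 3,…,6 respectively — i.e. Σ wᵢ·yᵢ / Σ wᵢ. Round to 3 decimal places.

591.444

Weighted sum: 1·80 + 2·337 + 3·721 + 3·802 = 80 + 674 + 2163 + 2406 = 5323
Weight total: 1 + 2 + 3 + 3 = 9
WMA = 5323 / 9 = 591.444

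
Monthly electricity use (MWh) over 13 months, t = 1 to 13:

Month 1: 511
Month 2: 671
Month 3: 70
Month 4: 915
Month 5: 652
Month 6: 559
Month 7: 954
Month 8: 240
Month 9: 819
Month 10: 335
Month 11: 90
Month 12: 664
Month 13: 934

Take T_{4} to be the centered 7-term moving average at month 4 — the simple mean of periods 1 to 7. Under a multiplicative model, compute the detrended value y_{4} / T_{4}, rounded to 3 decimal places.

1.479

Trend T_4 = (511 + 671 + 70 + 915 + 652 + 559 + 954) / 7 = 4332/7 = 618.85714
Ratio to trend: 915 / 618.85714 = 1.479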